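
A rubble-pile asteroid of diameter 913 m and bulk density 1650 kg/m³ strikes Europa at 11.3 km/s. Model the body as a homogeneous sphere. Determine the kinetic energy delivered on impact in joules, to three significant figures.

E ≈ 4.20 × 10^19 J

v = 11300 m/s.
Mass m = (π/6) ρ d³ = (π/6) × 1650 × (913)³ = 6.575 × 10^11 kg
E = ½ m v² = 0.5 × 6.575 × 10^11 × (11300)² = 4.198 × 10^19 J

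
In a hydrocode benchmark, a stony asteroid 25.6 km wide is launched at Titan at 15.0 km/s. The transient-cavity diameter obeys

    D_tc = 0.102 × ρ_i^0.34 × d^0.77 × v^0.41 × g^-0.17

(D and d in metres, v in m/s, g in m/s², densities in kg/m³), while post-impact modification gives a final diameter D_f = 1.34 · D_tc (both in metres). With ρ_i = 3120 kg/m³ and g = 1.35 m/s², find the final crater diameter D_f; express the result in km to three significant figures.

D_f ≈ 256 km

In SI: d = 25600 m, v = 15000 m/s.
ρ_i^0.34 = 3120^0.34 = 15.42
d^0.77 = 25600^0.77 = 2479
v^0.41 = 15000^0.41 = 51.55
g^-0.17 = 1.35^-0.17 = 0.9503
D_tc = 0.102 × 15.42 × 2479 × 51.55 × 0.9503 = 1.910 × 10^5 m
D_f = 1.34 × 1.910 × 10^5 = 2.559 × 10^5 m
     = 255.9 km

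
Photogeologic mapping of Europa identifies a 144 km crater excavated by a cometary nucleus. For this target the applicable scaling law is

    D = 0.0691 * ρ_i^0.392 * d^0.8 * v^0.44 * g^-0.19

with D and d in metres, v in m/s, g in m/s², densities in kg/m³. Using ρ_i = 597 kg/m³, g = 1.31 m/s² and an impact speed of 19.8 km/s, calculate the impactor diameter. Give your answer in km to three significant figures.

d ≈ 16.0 km

Rearranging for d: d = [D / (0.0691 · 597^0.392 · 19800^0.44 · 1.31^-0.19)]^(1/0.8).
D = 144000 m.
597^0.392 = 12.25
19800^0.44 = 77.72
1.31^-0.19 = 0.9500
Denominator = 0.0691 × 12.25 × 77.72 × 0.9500 = 62.50
D / 62.50 = 144000 / 62.50 = 2304
d = 2304^(1/0.8) = 2304^1.25 = 15963 m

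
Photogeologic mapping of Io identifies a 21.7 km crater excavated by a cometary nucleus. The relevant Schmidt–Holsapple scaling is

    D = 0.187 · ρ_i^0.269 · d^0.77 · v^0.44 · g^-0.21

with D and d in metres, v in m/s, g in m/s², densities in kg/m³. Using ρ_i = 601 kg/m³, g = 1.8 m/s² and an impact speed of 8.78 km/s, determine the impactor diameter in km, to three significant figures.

Rearranging for d: d = [D / (0.187 · 601^0.269 · 8780^0.44 · 1.8^-0.21)]^(1/0.77).
D = 21700 m.
601^0.269 = 5.591
8780^0.44 = 54.34
1.8^-0.21 = 0.8839
Denominator = 0.187 × 5.591 × 54.34 × 0.8839 = 50.22
D / 50.22 = 21700 / 50.22 = 432.1
d = 432.1^(1/0.77) = 432.1^1.2987 = 2647 m

d ≈ 2.65 km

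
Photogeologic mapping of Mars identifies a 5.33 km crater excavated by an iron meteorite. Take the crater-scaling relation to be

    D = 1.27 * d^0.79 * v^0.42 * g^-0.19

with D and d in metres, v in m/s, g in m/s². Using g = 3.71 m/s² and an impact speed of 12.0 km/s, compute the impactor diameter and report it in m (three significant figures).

d ≈ 358 m

Rearranging for d: d = [D / (1.27 · 12000^0.42 · 3.71^-0.19)]^(1/0.79).
D = 5330 m.
12000^0.42 = 51.67
3.71^-0.19 = 0.7795
Denominator = 1.27 × 51.67 × 0.7795 = 51.15
D / 51.15 = 5330 / 51.15 = 104.2
d = 104.2^(1/0.79) = 104.2^1.2658 = 358.3 m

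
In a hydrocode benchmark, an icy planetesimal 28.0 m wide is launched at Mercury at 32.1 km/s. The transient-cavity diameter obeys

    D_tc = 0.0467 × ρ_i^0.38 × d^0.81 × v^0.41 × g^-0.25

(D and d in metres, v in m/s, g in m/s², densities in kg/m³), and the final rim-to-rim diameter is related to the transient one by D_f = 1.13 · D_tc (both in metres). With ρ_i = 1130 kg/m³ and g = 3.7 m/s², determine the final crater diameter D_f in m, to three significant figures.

v = 32100 m/s.
ρ_i^0.38 = 1130^0.38 = 14.46
d^0.81 = 28^0.81 = 14.87
v^0.41 = 32100^0.41 = 70.42
g^-0.25 = 3.7^-0.25 = 0.7210
D_tc = 0.0467 × 14.46 × 14.87 × 70.42 × 0.7210 = 509.8 m
D_f = 1.13 × 509.8 = 576.1 m

D_f ≈ 576 m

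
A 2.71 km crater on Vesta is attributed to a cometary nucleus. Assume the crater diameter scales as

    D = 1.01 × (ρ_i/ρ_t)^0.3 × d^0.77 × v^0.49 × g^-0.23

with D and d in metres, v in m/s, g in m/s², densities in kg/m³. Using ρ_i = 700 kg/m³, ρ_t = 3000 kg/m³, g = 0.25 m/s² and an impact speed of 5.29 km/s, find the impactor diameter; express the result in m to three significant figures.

d ≈ 141 m

Rearranging for d: d = [D / (1.01 · (700/3000)^0.3 · 5290^0.49 · 0.25^-0.23)]^(1/0.77).
D = 2710 m.
(700/3000)^0.3 = 0.6462
5290^0.49 = 66.76
0.25^-0.23 = 1.376
Denominator = 1.01 × 0.6462 × 66.76 × 1.376 = 59.95
D / 59.95 = 2710 / 59.95 = 45.20
d = 45.20^(1/0.77) = 45.20^1.2987 = 141.1 m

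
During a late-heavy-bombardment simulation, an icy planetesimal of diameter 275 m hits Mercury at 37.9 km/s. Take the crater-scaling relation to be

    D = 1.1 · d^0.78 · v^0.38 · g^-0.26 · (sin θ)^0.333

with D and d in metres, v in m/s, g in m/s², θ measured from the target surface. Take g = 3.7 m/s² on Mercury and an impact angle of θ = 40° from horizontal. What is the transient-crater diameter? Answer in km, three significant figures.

D ≈ 2.97 km

In SI units: v = 37900 m/s.
d^0.78 = 275^0.78 = 79.92
v^0.38 = 37900^0.38 = 54.94
g^-0.26 = 3.7^-0.26 = 0.7117
(sin 40°)^0.333 = 0.6428^0.333 = 0.8632
D = 1.1 × 79.92 × 54.94 × 0.7117 × 0.8632 = 2967 m
   = 2.967 km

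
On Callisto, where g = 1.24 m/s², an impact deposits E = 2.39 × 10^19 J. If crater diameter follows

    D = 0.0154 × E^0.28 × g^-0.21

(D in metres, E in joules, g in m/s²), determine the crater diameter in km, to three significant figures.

E^0.28 = (2.39 × 10^19)^0.28 = 2.667 × 10^5
g^-0.21 = 1.24^-0.21 = 0.9558
D = 0.0154 × 2.667 × 10^5 × 0.9558 = 3926 m
   = 3.926 km

D ≈ 3.93 km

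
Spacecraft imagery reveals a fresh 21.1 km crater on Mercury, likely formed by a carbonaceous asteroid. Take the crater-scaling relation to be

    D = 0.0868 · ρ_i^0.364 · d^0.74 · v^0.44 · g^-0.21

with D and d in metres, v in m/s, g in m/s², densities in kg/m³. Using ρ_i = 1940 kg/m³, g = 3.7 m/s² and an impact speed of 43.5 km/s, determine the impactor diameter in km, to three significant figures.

d ≈ 1.16 km

Rearranging for d: d = [D / (0.0868 · 1940^0.364 · 43500^0.44 · 3.7^-0.21)]^(1/0.74).
D = 21100 m.
1940^0.364 = 15.73
43500^0.44 = 109.9
3.7^-0.21 = 0.7598
Denominator = 0.0868 × 15.73 × 109.9 × 0.7598 = 114.0
D / 114.0 = 21100 / 114.0 = 185.1
d = 185.1^(1/0.74) = 185.1^1.3514 = 1159 m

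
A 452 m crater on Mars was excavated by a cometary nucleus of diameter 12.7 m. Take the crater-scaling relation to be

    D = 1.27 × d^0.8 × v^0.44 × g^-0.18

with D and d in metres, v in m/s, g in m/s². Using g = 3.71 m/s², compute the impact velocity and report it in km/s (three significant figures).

Rearranging for v: v = [D / (1.27 · 12.7^0.8 · 3.71^-0.18)]^(1/0.44).
12.7^0.8 = 7.639
3.71^-0.18 = 0.7898
Denominator = 1.27 × 7.639 × 0.7898 = 7.662
D / 7.662 = 452 / 7.662 = 58.99
v = 58.99^(1/0.44) = 58.99^2.2727 = 10579 m/s

v ≈ 10.6 km/s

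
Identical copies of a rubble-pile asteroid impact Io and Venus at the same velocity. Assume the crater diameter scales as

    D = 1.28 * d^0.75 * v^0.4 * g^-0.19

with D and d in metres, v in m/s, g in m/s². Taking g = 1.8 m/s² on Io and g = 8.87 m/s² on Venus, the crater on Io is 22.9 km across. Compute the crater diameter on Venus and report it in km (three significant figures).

D ≈ 16.9 km

All impactor-dependent factors cancel in the ratio, leaving D_Venus/D_Io = (g_Venus/g_Io)^-0.19.
(8.87/1.8)^-0.19 = 4.928^-0.19 = 0.7386
D_Venus = 0.7386 × 22.9 km = 16.9 km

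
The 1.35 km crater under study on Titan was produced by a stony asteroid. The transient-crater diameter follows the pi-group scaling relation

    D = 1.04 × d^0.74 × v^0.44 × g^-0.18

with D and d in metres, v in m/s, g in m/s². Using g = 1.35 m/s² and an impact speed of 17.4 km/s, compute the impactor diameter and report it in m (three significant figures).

d ≈ 52.2 m

Rearranging for d: d = [D / (1.04 · 17400^0.44 · 1.35^-0.18)]^(1/0.74).
D = 1350 m.
17400^0.44 = 73.42
1.35^-0.18 = 0.9474
Denominator = 1.04 × 73.42 × 0.9474 = 72.34
D / 72.34 = 1350 / 72.34 = 18.66
d = 18.66^(1/0.74) = 18.66^1.3514 = 52.18 m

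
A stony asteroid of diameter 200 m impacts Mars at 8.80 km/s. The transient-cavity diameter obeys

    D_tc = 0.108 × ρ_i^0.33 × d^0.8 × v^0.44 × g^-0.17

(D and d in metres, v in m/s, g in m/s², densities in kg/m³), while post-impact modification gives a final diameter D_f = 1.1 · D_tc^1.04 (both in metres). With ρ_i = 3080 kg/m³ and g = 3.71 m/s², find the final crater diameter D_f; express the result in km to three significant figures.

v = 8800 m/s.
ρ_i^0.33 = 3080^0.33 = 14.17
d^0.8 = 200^0.8 = 69.31
v^0.44 = 8800^0.44 = 54.40
g^-0.17 = 3.71^-0.17 = 0.8002
D_tc = 0.108 × 14.17 × 69.31 × 54.40 × 0.8002 = 4617 m
D_f = 1.1 × (4617)^1.04 = 7117 m
     = 7.117 km

D_f ≈ 7.12 km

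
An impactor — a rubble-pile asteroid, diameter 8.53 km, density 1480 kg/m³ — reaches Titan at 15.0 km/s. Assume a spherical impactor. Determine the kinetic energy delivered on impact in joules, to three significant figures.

d = 8530 m; v = 15000 m/s.
Mass m = (π/6) ρ d³ = (π/6) × 1480 × (8530)³ = 4.810 × 10^14 kg
E = ½ m v² = 0.5 × 4.810 × 10^14 × (15000)² = 5.411 × 10^22 J

E ≈ 5.41 × 10^22 J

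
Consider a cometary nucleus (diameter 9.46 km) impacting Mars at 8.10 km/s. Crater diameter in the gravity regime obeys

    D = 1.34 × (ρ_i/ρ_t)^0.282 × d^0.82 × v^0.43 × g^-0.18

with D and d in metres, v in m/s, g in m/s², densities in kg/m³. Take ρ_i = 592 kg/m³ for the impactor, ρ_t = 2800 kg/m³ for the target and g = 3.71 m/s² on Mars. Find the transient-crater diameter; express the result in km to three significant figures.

In SI units: d = 9460 m, v = 8100 m/s.
(ρ_i/ρ_t)^0.282 = (592/2800)^0.282 = 0.6452
d^0.82 = 9460^0.82 = 1821
v^0.43 = 8100^0.43 = 47.93
g^-0.18 = 3.71^-0.18 = 0.7898
D = 1.34 × 0.6452 × 1821 × 47.93 × 0.7898 = 59598 m
   = 59.60 km

D ≈ 59.6 km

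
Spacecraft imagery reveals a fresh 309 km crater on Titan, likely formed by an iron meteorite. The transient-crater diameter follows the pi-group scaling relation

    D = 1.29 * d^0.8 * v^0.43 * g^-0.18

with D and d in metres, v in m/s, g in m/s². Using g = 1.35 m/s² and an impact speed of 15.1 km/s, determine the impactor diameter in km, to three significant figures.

Rearranging for d: d = [D / (1.29 · 15100^0.43 · 1.35^-0.18)]^(1/0.8).
D = 309000 m.
15100^0.43 = 62.66
1.35^-0.18 = 0.9474
Denominator = 1.29 × 62.66 × 0.9474 = 76.58
D / 76.58 = 309000 / 76.58 = 4035
d = 4035^(1/0.8) = 4035^1.25 = 32159 m

d ≈ 32.2 km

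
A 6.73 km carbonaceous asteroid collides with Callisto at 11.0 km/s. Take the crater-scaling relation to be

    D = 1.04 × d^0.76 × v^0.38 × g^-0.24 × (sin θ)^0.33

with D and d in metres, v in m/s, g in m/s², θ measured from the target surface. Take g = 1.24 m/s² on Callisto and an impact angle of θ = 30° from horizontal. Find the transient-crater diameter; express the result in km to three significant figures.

D ≈ 21.9 km

In SI units: d = 6730 m, v = 11000 m/s.
d^0.76 = 6730^0.76 = 811.5
v^0.38 = 11000^0.38 = 34.33
g^-0.24 = 1.24^-0.24 = 0.9497
(sin 30°)^0.33 = 0.5000^0.33 = 0.7955
D = 1.04 × 811.5 × 34.33 × 0.9497 × 0.7955 = 21889 m
   = 21.89 km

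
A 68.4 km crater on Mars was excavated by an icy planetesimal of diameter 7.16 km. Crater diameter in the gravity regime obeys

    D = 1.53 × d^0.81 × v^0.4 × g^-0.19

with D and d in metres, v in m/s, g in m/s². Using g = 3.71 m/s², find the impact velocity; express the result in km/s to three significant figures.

v ≈ 12.3 km/s

Rearranging for v: v = [D / (1.53 · 7160^0.81 · 3.71^-0.19)]^(1/0.4).
D = 68400 m.
7160^0.81 = 1326
3.71^-0.19 = 0.7795
Denominator = 1.53 × 1326 × 0.7795 = 1581
D / 1581 = 68400 / 1581 = 43.26
v = 43.26^(1/0.4) = 43.26^2.5 = 12309 m/s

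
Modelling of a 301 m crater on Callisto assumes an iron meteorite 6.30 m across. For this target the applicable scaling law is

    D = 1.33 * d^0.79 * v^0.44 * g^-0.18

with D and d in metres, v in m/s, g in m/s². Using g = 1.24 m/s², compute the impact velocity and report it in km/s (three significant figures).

v ≈ 9.01 km/s

Rearranging for v: v = [D / (1.33 · 6.3^0.79 · 1.24^-0.18)]^(1/0.44).
6.3^0.79 = 4.280
1.24^-0.18 = 0.9620
Denominator = 1.33 × 4.280 × 0.9620 = 5.476
D / 5.476 = 301 / 5.476 = 54.97
v = 54.97^(1/0.44) = 54.97^2.2727 = 9011 m/s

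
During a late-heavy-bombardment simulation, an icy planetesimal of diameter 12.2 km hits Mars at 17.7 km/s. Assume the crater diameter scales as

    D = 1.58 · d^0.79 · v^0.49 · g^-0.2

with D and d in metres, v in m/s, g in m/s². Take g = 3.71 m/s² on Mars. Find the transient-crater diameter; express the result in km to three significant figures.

D ≈ 248 km

In SI units: d = 12200 m, v = 17700 m/s.
d^0.79 = 12200^0.79 = 1691
v^0.49 = 17700^0.49 = 120.6
g^-0.2 = 3.71^-0.2 = 0.7694
D = 1.58 × 1691 × 120.6 × 0.7694 = 2.479 × 10^5 m
   = 247.9 km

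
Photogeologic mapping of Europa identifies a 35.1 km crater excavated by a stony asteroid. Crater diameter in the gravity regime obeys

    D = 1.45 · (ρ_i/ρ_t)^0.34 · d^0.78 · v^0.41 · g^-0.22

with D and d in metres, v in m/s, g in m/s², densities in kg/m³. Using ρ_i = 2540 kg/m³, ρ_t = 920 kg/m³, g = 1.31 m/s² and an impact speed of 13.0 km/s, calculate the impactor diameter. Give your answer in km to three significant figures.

d ≈ 1.99 km

Rearranging for d: d = [D / (1.45 · (2540/920)^0.34 · 13000^0.41 · 1.31^-0.22)]^(1/0.78).
D = 35100 m.
(2540/920)^0.34 = 1.412
13000^0.41 = 48.61
1.31^-0.22 = 0.9423
Denominator = 1.45 × 1.412 × 48.61 × 0.9423 = 93.78
D / 93.78 = 35100 / 93.78 = 374.3
d = 374.3^(1/0.78) = 374.3^1.2821 = 1991 m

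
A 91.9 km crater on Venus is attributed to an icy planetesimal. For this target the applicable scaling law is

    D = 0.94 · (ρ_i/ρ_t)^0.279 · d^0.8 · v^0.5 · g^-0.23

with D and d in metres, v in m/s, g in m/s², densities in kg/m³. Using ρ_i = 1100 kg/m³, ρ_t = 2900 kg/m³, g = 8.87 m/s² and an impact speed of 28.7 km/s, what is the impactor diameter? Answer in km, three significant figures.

d ≈ 7.43 km

Rearranging for d: d = [D / (0.94 · (1100/2900)^0.279 · 28700^0.5 · 8.87^-0.23)]^(1/0.8).
D = 91900 m.
(1100/2900)^0.279 = 0.7630
28700^0.5 = 169.4
8.87^-0.23 = 0.6053
Denominator = 0.94 × 0.7630 × 169.4 × 0.6053 = 73.54
D / 73.54 = 91900 / 73.54 = 1250
d = 1250^(1/0.8) = 1250^1.25 = 7433 m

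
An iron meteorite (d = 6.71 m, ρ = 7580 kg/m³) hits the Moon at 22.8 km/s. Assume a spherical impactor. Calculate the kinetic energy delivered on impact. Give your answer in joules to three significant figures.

E ≈ 3.12 × 10^14 J

v = 22800 m/s.
Mass m = (π/6) ρ d³ = (π/6) × 7580 × (6.71)³ = 1.199 × 10^6 kg
E = ½ m v² = 0.5 × 1.199 × 10^6 × (22800)² = 3.116 × 10^14 J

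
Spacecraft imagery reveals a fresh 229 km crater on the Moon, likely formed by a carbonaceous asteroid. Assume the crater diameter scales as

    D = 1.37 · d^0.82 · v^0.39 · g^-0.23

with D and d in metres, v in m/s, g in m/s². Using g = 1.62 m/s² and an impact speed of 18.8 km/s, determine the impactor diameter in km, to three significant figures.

Rearranging for d: d = [D / (1.37 · 18800^0.39 · 1.62^-0.23)]^(1/0.82).
D = 229000 m.
18800^0.39 = 46.44
1.62^-0.23 = 0.8950
Denominator = 1.37 × 46.44 × 0.8950 = 56.94
D / 56.94 = 229000 / 56.94 = 4022
d = 4022^(1/0.82) = 4022^1.2195 = 24867 m

d ≈ 24.9 km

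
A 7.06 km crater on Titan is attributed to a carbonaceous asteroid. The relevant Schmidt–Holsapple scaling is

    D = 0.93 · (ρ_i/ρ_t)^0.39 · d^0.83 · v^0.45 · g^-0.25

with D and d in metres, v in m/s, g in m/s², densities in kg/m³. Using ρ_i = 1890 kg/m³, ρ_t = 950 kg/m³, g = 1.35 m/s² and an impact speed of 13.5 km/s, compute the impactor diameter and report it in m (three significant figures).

d ≈ 216 m

Rearranging for d: d = [D / (0.93 · (1890/950)^0.39 · 13500^0.45 · 1.35^-0.25)]^(1/0.83).
D = 7060 m.
(1890/950)^0.39 = 1.308
13500^0.45 = 72.22
1.35^-0.25 = 0.9277
Denominator = 0.93 × 1.308 × 72.22 × 0.9277 = 81.50
D / 81.50 = 7060 / 81.50 = 86.63
d = 86.63^(1/0.83) = 86.63^1.2048 = 216.0 m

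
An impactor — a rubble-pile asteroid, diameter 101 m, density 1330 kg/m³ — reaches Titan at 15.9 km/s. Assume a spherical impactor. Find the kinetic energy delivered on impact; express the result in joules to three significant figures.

E ≈ 9.07 × 10^16 J

v = 15900 m/s.
Mass m = (π/6) ρ d³ = (π/6) × 1330 × (101)³ = 7.175 × 10^8 kg
E = ½ m v² = 0.5 × 7.175 × 10^8 × (15900)² = 9.070 × 10^16 J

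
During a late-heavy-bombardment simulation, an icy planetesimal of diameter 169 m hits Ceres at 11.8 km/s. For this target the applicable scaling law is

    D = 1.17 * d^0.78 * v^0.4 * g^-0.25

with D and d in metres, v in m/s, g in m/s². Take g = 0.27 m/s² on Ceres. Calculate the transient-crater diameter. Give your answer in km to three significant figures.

In SI units: v = 11800 m/s.
d^0.78 = 169^0.78 = 54.67
v^0.4 = 11800^0.4 = 42.54
g^-0.25 = 0.27^-0.25 = 1.387
D = 1.17 × 54.67 × 42.54 × 1.387 = 3774 m
   = 3.774 km

D ≈ 3.77 km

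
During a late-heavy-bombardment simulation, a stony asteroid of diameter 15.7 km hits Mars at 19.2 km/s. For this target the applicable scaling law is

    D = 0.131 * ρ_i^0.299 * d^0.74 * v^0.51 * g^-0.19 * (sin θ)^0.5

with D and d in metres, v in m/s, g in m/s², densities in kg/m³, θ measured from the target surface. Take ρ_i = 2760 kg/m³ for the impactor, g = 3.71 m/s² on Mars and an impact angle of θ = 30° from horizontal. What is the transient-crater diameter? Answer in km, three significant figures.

D ≈ 150 km

In SI units: d = 15700 m, v = 19200 m/s.
ρ_i^0.299 = 2760^0.299 = 10.69
d^0.74 = 15700^0.74 = 1273
v^0.51 = 19200^0.51 = 152.9
g^-0.19 = 3.71^-0.19 = 0.7795
(sin 30°)^0.5 = 0.5000^0.5 = 0.7071
D = 0.131 × 10.69 × 1273 × 152.9 × 0.7795 × 0.7071 = 1.502 × 10^5 m
   = 150.2 km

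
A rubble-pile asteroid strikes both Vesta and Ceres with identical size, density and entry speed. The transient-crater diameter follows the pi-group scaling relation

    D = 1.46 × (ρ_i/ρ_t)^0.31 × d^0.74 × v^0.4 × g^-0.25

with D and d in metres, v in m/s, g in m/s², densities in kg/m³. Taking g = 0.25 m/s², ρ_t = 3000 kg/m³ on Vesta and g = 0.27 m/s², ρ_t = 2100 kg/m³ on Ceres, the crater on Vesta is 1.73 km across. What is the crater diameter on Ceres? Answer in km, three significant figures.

The impactor-only factors (d, v, ρ_i) cancel in the ratio, leaving D_Ceres/D_Vesta = (g_Ceres/g_Vesta)^-0.25 · (ρ_t,Vesta/ρ_t,Ceres)^0.31.
(0.27/0.25)^-0.25 = 1.080^-0.25 = 0.9809
(3000/2100)^0.31 = 1.429^0.31 = 1.117
Ratio = 0.9809 × 1.117 = 1.096
D_Ceres = 1.096 × 1.73 km = 1.90 km

D ≈ 1.90 km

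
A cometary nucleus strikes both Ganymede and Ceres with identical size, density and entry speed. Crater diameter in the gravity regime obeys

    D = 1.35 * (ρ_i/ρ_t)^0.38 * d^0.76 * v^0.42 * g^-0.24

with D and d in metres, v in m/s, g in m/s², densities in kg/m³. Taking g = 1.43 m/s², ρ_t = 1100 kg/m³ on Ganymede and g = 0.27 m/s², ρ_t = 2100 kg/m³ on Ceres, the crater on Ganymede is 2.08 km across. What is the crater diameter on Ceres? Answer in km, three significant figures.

The impactor-only factors (d, v, ρ_i) cancel in the ratio, leaving D_Ceres/D_Ganymede = (g_Ceres/g_Ganymede)^-0.24 · (ρ_t,Ganymede/ρ_t,Ceres)^0.38.
(0.27/1.43)^-0.24 = 0.1888^-0.24 = 1.492
(1100/2100)^0.38 = 0.5238^0.38 = 0.7821
Ratio = 1.492 × 0.7821 = 1.167
D_Ceres = 1.167 × 2.08 km = 2.43 km

D ≈ 2.43 km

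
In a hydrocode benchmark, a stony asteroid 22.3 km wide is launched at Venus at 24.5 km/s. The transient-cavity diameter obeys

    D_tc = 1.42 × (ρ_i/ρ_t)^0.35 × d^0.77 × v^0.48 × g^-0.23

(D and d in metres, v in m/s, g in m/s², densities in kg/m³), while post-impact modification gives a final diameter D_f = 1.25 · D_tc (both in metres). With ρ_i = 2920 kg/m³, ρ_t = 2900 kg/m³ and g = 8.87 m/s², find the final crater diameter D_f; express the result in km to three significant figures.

In SI: d = 22300 m, v = 24500 m/s.
(ρ_i/ρ_t)^0.35 = (2920/2900)^0.35 = 1.002
d^0.77 = 22300^0.77 = 2229
v^0.48 = 24500^0.48 = 127.9
g^-0.23 = 8.87^-0.23 = 0.6053
D_tc = 1.42 × 1.002 × 2229 × 127.9 × 0.6053 = 2.455 × 10^5 m
D_f = 1.25 × 2.455 × 10^5 = 3.069 × 10^5 m
     = 306.9 km

D_f ≈ 307 km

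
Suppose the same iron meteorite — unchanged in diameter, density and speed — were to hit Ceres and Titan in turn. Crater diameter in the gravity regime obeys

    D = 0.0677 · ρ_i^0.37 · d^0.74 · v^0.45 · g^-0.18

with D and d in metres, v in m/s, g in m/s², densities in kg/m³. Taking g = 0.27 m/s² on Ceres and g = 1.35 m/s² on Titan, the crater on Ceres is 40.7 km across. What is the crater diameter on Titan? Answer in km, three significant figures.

All impactor-dependent factors cancel in the ratio, leaving D_Titan/D_Ceres = (g_Titan/g_Ceres)^-0.18.
(1.35/0.27)^-0.18 = 5.000^-0.18 = 0.7485
D_Titan = 0.7485 × 40.7 km = 30.5 km

D ≈ 30.5 km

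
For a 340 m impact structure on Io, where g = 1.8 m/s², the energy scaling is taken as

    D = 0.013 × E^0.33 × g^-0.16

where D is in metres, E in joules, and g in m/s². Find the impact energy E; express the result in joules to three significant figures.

Rearranging: E = [D / (0.013 · g^-0.16)]^(1/0.33).
g^-0.16 = 1.8^-0.16 = 0.9102
D / (0.013 × 0.9102) = 340 / (0.01183) = 2.874 × 10^4
E = (2.874 × 10^4)^3.0303 = 3.240 × 10^13 J

E ≈ 3.24 × 10^13 J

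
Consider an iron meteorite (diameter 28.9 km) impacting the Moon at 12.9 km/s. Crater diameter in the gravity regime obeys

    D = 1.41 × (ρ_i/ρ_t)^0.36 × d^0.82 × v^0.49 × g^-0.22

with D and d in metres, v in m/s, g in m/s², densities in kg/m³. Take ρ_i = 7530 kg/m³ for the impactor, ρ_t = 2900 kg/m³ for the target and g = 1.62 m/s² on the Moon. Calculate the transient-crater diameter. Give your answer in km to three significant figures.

D ≈ 840 km

In SI units: d = 28900 m, v = 12900 m/s.
(ρ_i/ρ_t)^0.36 = (7530/2900)^0.36 = 1.410
d^0.82 = 28900^0.82 = 4549
v^0.49 = 12900^0.49 = 103.3
g^-0.22 = 1.62^-0.22 = 0.8993
D = 1.41 × 1.410 × 4549 × 103.3 × 0.8993 = 8.402 × 10^5 m
   = 840.2 km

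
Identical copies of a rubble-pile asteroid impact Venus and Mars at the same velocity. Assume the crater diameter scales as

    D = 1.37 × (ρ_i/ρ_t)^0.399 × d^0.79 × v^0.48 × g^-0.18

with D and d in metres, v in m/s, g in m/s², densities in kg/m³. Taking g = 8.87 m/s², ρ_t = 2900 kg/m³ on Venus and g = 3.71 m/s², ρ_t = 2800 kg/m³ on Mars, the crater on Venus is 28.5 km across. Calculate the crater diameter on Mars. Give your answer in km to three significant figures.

D ≈ 33.8 km

The impactor-only factors (d, v, ρ_i) cancel in the ratio, leaving D_Mars/D_Venus = (g_Mars/g_Venus)^-0.18 · (ρ_t,Venus/ρ_t,Mars)^0.399.
(3.71/8.87)^-0.18 = 0.4183^-0.18 = 1.170
(2900/2800)^0.399 = 1.036^0.399 = 1.014
Ratio = 1.170 × 1.014 = 1.186
D_Mars = 1.186 × 28.5 km = 33.8 km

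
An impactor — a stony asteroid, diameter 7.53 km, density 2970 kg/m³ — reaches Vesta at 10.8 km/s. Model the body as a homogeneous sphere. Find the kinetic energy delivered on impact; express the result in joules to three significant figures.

d = 7530 m; v = 10800 m/s.
Mass m = (π/6) ρ d³ = (π/6) × 2970 × (7530)³ = 6.640 × 10^14 kg
E = ½ m v² = 0.5 × 6.640 × 10^14 × (10800)² = 3.872 × 10^22 J

E ≈ 3.87 × 10^22 J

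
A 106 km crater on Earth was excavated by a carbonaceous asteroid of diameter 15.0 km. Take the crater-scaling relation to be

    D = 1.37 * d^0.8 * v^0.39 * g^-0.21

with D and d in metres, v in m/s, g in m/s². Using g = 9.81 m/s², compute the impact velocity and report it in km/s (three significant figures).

v ≈ 31.8 km/s

Rearranging for v: v = [D / (1.37 · 15000^0.8 · 9.81^-0.21)]^(1/0.39).
D = 106000 m.
15000^0.8 = 2192
9.81^-0.21 = 0.6191
Denominator = 1.37 × 2192 × 0.6191 = 1859
D / 1859 = 106000 / 1859 = 57.02
v = 57.02^(1/0.39) = 57.02^2.5641 = 31815 m/s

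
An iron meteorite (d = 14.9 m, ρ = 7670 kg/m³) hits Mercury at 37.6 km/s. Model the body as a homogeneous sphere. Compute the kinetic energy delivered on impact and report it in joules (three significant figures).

v = 37600 m/s.
Mass m = (π/6) ρ d³ = (π/6) × 7670 × (14.9)³ = 1.328 × 10^7 kg
E = ½ m v² = 0.5 × 1.328 × 10^7 × (37600)² = 9.387 × 10^15 J

E ≈ 9.39 × 10^15 J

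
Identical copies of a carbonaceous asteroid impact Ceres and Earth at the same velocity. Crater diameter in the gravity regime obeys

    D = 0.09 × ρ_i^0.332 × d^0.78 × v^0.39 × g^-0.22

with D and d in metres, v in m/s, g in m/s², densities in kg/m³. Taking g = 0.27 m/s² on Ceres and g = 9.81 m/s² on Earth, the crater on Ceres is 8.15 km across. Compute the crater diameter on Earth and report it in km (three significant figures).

All impactor-dependent factors cancel in the ratio, leaving D_Earth/D_Ceres = (g_Earth/g_Ceres)^-0.22.
(9.81/0.27)^-0.22 = 36.33^-0.22 = 0.4537
D_Earth = 0.4537 × 8.15 km = 3.70 km

D ≈ 3.70 km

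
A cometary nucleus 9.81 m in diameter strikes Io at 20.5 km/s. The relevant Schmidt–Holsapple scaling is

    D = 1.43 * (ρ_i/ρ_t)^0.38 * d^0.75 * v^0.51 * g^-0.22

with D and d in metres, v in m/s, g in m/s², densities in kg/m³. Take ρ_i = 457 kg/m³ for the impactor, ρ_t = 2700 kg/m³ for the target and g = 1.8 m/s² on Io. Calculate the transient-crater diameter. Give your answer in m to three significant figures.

In SI units: v = 20500 m/s.
(ρ_i/ρ_t)^0.38 = (457/2700)^0.38 = 0.5092
d^0.75 = 9.81^0.75 = 5.543
v^0.51 = 20500^0.51 = 158.1
g^-0.22 = 1.8^-0.22 = 0.8787
D = 1.43 × 0.5092 × 5.543 × 158.1 × 0.8787 = 560.7 m

D ≈ 561 m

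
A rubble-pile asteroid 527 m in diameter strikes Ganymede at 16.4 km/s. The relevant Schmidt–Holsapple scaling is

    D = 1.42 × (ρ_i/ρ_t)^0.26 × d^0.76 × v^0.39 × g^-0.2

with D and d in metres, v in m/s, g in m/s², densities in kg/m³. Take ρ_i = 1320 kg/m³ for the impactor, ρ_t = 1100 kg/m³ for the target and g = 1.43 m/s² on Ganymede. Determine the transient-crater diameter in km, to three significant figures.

In SI units: v = 16400 m/s.
(ρ_i/ρ_t)^0.26 = (1320/1100)^0.26 = 1.049
d^0.76 = 527^0.76 = 117.1
v^0.39 = 16400^0.39 = 44.03
g^-0.2 = 1.43^-0.2 = 0.9310
D = 1.42 × 1.049 × 117.1 × 44.03 × 0.9310 = 7150 m
   = 7.150 km

D ≈ 7.15 km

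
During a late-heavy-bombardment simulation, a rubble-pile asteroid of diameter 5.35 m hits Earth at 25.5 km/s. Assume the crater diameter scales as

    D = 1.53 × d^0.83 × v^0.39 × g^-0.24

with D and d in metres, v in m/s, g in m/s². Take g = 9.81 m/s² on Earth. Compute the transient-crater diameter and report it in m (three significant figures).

D ≈ 186 m

In SI units: v = 25500 m/s.
d^0.83 = 5.35^0.83 = 4.023
v^0.39 = 25500^0.39 = 52.31
g^-0.24 = 9.81^-0.24 = 0.5781
D = 1.53 × 4.023 × 52.31 × 0.5781 = 186.1 m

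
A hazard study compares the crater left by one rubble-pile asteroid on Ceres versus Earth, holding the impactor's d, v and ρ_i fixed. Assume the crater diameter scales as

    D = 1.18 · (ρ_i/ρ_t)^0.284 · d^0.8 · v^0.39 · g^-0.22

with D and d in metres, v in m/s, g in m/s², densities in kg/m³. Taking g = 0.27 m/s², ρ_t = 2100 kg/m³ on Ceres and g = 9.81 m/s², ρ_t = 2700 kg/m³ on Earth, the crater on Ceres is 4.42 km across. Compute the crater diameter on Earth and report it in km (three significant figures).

D ≈ 1.87 km

The impactor-only factors (d, v, ρ_i) cancel in the ratio, leaving D_Earth/D_Ceres = (g_Earth/g_Ceres)^-0.22 · (ρ_t,Ceres/ρ_t,Earth)^0.284.
(9.81/0.27)^-0.22 = 36.33^-0.22 = 0.4537
(2100/2700)^0.284 = 0.7778^0.284 = 0.9311
Ratio = 0.4537 × 0.9311 = 0.4224
D_Earth = 0.4224 × 4.42 km = 1.87 km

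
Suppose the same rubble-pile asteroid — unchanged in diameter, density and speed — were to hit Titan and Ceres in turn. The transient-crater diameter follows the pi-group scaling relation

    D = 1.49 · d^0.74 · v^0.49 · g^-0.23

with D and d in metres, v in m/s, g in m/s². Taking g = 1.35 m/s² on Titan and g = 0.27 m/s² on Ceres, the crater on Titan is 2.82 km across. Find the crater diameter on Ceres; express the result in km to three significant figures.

D ≈ 4.08 km

All impactor-dependent factors cancel in the ratio, leaving D_Ceres/D_Titan = (g_Ceres/g_Titan)^-0.23.
(0.27/1.35)^-0.23 = 0.2000^-0.23 = 1.448
D_Ceres = 1.448 × 2.82 km = 4.08 km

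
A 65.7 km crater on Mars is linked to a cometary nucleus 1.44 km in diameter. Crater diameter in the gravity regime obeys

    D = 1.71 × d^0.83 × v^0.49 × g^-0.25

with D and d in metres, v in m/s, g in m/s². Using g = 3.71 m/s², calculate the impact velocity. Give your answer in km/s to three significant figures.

v ≈ 19.8 km/s

Rearranging for v: v = [D / (1.71 · 1440^0.83 · 3.71^-0.25)]^(1/0.49).
D = 65700 m.
1440^0.83 = 418.3
3.71^-0.25 = 0.7205
Denominator = 1.71 × 418.3 × 0.7205 = 515.4
D / 515.4 = 65700 / 515.4 = 127.5
v = 127.5^(1/0.49) = 127.5^2.0408 = 19812 m/s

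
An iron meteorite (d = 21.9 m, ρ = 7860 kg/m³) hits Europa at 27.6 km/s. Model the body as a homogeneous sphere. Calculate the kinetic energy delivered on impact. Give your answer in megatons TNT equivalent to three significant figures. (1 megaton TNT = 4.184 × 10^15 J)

E ≈ 3.94 Mt TNT

v = 27600 m/s.
Mass m = (π/6) ρ d³ = (π/6) × 7860 × (21.9)³ = 4.323 × 10^7 kg
E = ½ m v² = 0.5 × 4.323 × 10^7 × (27600)² = 1.647 × 10^16 J
   = 1.647 × 10^16 / 4.184×10^15 = 3.936 Mt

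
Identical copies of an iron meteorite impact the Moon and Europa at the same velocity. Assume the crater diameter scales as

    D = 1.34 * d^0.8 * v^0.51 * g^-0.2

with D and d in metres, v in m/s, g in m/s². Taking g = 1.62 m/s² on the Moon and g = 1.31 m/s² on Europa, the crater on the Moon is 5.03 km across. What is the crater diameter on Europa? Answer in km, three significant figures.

All impactor-dependent factors cancel in the ratio, leaving D_Europa/D_Moon = (g_Europa/g_Moon)^-0.2.
(1.31/1.62)^-0.2 = 0.8086^-0.2 = 1.043
D_Europa = 1.043 × 5.03 km = 5.25 km

D ≈ 5.25 km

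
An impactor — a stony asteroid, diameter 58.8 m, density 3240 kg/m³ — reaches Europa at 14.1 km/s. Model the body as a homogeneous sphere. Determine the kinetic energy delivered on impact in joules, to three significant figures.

v = 14100 m/s.
Mass m = (π/6) ρ d³ = (π/6) × 3240 × (58.8)³ = 3.449 × 10^8 kg
E = ½ m v² = 0.5 × 3.449 × 10^8 × (14100)² = 3.428 × 10^16 J

E ≈ 3.43 × 10^16 J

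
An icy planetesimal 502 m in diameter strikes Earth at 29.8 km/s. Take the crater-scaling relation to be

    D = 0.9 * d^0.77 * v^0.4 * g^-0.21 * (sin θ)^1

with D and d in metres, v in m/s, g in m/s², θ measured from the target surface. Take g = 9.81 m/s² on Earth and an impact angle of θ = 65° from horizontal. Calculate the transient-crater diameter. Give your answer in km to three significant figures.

In SI units: v = 29800 m/s.
d^0.77 = 502^0.77 = 120.1
v^0.4 = 29800^0.4 = 61.62
g^-0.21 = 9.81^-0.21 = 0.6191
(sin 65°)^1 = 0.9063^1 = 0.9063
D = 0.9 × 120.1 × 61.62 × 0.6191 × 0.9063 = 3737 m
   = 3.737 km

D ≈ 3.74 km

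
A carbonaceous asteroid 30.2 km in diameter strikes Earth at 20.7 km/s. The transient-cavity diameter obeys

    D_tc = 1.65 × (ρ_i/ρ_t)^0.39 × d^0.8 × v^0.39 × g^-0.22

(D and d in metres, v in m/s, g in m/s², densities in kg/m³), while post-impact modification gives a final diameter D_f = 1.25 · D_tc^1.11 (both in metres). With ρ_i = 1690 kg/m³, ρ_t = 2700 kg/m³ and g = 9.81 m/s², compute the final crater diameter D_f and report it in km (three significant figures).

D_f ≈ 716 km

In SI: d = 30200 m, v = 20700 m/s.
(ρ_i/ρ_t)^0.39 = (1690/2700)^0.39 = 0.8330
d^0.8 = 30200^0.8 = 3837
v^0.39 = 20700^0.39 = 48.22
g^-0.22 = 9.81^-0.22 = 0.6051
D_tc = 1.65 × 0.8330 × 3837 × 48.22 × 0.6051 = 1.539 × 10^5 m
D_f = 1.25 × (1.539 × 10^5)^1.11 = 7.157 × 10^5 m
     = 715.7 km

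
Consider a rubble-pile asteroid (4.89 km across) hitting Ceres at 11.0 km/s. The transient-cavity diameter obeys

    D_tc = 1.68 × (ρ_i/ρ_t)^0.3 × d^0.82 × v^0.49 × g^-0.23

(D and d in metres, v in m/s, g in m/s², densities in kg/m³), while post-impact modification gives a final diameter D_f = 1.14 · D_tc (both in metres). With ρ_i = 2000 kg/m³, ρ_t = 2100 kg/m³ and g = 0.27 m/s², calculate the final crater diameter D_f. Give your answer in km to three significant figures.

D_f ≈ 258 km

In SI: d = 4890 m, v = 11000 m/s.
(ρ_i/ρ_t)^0.3 = (2000/2100)^0.3 = 0.9855
d^0.82 = 4890^0.82 = 1060
v^0.49 = 11000^0.49 = 95.56
g^-0.23 = 0.27^-0.23 = 1.351
D_tc = 1.68 × 0.9855 × 1060 × 95.56 × 1.351 = 2.266 × 10^5 m
D_f = 1.14 × 2.266 × 10^5 = 2.583 × 10^5 m
     = 258.3 km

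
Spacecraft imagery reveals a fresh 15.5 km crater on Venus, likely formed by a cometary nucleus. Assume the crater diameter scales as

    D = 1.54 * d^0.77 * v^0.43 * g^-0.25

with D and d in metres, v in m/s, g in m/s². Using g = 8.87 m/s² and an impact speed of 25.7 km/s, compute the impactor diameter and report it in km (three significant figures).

d ≈ 1.11 km

Rearranging for d: d = [D / (1.54 · 25700^0.43 · 8.87^-0.25)]^(1/0.77).
D = 15500 m.
25700^0.43 = 78.75
8.87^-0.25 = 0.5795
Denominator = 1.54 × 78.75 × 0.5795 = 70.28
D / 70.28 = 15500 / 70.28 = 220.5
d = 220.5^(1/0.77) = 220.5^1.2987 = 1105 m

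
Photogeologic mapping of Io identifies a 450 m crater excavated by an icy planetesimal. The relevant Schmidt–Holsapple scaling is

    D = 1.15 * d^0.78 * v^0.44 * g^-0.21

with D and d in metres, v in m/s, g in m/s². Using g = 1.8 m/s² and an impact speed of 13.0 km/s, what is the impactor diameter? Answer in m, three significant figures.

d ≈ 11.8 m

Rearranging for d: d = [D / (1.15 · 13000^0.44 · 1.8^-0.21)]^(1/0.78).
13000^0.44 = 64.59
1.8^-0.21 = 0.8839
Denominator = 1.15 × 64.59 × 0.8839 = 65.65
D / 65.65 = 450 / 65.65 = 6.855
d = 6.855^(1/0.78) = 6.855^1.2821 = 11.80 m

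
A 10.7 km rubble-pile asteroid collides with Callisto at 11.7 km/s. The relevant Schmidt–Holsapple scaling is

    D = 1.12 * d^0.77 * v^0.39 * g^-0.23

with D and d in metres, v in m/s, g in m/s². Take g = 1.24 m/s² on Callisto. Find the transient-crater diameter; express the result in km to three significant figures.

D ≈ 52.1 km

In SI units: d = 10700 m, v = 11700 m/s.
d^0.77 = 10700^0.77 = 1267
v^0.39 = 11700^0.39 = 38.60
g^-0.23 = 1.24^-0.23 = 0.9517
D = 1.12 × 1267 × 38.60 × 0.9517 = 52129 m
   = 52.13 km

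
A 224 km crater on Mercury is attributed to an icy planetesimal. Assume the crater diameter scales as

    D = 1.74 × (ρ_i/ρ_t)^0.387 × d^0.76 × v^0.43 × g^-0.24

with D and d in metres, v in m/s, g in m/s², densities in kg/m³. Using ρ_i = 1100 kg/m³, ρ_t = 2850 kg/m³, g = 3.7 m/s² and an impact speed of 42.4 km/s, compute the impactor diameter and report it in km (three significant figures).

d ≈ 31.3 km

Rearranging for d: d = [D / (1.74 · (1100/2850)^0.387 · 42400^0.43 · 3.7^-0.24)]^(1/0.76).
D = 224000 m.
(1100/2850)^0.387 = 0.6918
42400^0.43 = 97.67
3.7^-0.24 = 0.7305
Denominator = 1.74 × 0.6918 × 97.67 × 0.7305 = 85.88
D / 85.88 = 224000 / 85.88 = 2608
d = 2608^(1/0.76) = 2608^1.3158 = 31274 m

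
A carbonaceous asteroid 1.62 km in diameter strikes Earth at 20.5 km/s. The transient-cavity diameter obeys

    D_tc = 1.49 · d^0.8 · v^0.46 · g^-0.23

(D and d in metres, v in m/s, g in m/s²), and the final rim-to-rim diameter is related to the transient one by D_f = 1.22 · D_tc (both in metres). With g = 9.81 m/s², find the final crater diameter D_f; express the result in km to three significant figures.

D_f ≈ 38.2 km

In SI: d = 1620 m, v = 20500 m/s.
d^0.8 = 1620^0.8 = 369.5
v^0.46 = 20500^0.46 = 96.25
g^-0.23 = 9.81^-0.23 = 0.5914
D_tc = 1.49 × 369.5 × 96.25 × 0.5914 = 31340 m
D_f = 1.22 × 31340 = 38235 m
     = 38.23 km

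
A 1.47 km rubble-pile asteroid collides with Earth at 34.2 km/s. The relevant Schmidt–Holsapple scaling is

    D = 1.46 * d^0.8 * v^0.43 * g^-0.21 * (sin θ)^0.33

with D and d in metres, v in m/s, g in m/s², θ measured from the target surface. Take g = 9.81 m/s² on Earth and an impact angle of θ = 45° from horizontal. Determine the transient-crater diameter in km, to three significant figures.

In SI units: d = 1470 m, v = 34200 m/s.
d^0.8 = 1470^0.8 = 341.9
v^0.43 = 34200^0.43 = 89.05
g^-0.21 = 9.81^-0.21 = 0.6191
(sin 45°)^0.33 = 0.7071^0.33 = 0.8919
D = 1.46 × 341.9 × 89.05 × 0.6191 × 0.8919 = 24545 m
   = 24.54 km

D ≈ 24.5 km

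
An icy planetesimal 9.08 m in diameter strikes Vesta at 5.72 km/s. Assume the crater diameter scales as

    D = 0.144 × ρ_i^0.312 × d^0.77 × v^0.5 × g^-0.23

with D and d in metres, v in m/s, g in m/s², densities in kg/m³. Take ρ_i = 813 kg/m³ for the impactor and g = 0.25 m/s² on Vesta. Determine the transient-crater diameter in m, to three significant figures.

D ≈ 663 m

In SI units: v = 5720 m/s.
ρ_i^0.312 = 813^0.312 = 8.090
d^0.77 = 9.08^0.77 = 5.467
v^0.5 = 5720^0.5 = 75.63
g^-0.23 = 0.25^-0.23 = 1.376
D = 0.144 × 8.090 × 5.467 × 75.63 × 1.376 = 662.8 m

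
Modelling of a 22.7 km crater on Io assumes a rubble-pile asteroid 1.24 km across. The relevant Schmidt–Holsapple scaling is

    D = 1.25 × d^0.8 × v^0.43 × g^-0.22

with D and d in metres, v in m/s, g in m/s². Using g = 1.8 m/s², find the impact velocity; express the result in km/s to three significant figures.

v ≈ 19.1 km/s

Rearranging for v: v = [D / (1.25 · 1240^0.8 · 1.8^-0.22)]^(1/0.43).
D = 22700 m.
1240^0.8 = 298.4
1.8^-0.22 = 0.8787
Denominator = 1.25 × 298.4 × 0.8787 = 327.8
D / 327.8 = 22700 / 327.8 = 69.25
v = 69.25^(1/0.43) = 69.25^2.3256 = 19058 m/s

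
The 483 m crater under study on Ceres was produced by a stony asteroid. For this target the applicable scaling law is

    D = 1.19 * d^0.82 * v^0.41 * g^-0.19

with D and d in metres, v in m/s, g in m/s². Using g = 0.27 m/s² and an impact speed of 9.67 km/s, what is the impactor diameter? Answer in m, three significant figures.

d ≈ 11.4 m

Rearranging for d: d = [D / (1.19 · 9670^0.41 · 0.27^-0.19)]^(1/0.82).
9670^0.41 = 43.06
0.27^-0.19 = 1.282
Denominator = 1.19 × 43.06 × 1.282 = 65.69
D / 65.69 = 483 / 65.69 = 7.353
d = 7.353^(1/0.82) = 7.353^1.2195 = 11.39 m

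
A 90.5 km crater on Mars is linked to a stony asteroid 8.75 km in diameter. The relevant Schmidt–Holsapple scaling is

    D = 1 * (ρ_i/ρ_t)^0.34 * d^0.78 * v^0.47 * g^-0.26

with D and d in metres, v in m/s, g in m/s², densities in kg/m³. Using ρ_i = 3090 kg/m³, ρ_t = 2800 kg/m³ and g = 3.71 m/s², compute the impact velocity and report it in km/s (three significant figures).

Rearranging for v: v = [D / (1 · (3090/2800)^0.34 · 8750^0.78 · 3.71^-0.26)]^(1/0.47).
D = 90500 m.
(3090/2800)^0.34 = 1.034
8750^0.78 = 1188
3.71^-0.26 = 0.7112
Denominator = 1 × 1.034 × 1188 × 0.7112 = 873.6
D / 873.6 = 90500 / 873.6 = 103.6
v = 103.6^(1/0.47) = 103.6^2.1277 = 19412 m/s

v ≈ 19.4 km/s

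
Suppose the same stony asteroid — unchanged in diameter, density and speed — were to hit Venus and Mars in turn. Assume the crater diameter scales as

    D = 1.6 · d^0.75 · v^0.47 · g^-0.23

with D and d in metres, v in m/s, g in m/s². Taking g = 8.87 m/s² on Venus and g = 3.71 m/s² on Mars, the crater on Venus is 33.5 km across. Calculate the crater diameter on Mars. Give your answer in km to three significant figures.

D ≈ 40.9 km

All impactor-dependent factors cancel in the ratio, leaving D_Mars/D_Venus = (g_Mars/g_Venus)^-0.23.
(3.71/8.87)^-0.23 = 0.4183^-0.23 = 1.222
D_Mars = 1.222 × 33.5 km = 40.9 km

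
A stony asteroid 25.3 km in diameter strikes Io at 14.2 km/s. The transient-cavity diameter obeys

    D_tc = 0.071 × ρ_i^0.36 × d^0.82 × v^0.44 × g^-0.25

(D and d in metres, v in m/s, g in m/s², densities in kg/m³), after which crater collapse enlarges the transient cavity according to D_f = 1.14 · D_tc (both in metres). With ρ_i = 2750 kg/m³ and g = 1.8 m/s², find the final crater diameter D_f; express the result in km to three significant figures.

In SI: d = 25300 m, v = 14200 m/s.
ρ_i^0.36 = 2750^0.36 = 17.30
d^0.82 = 25300^0.82 = 4079
v^0.44 = 14200^0.44 = 67.14
g^-0.25 = 1.8^-0.25 = 0.8633
D_tc = 0.071 × 17.30 × 4079 × 67.14 × 0.8633 = 2.904 × 10^5 m
D_f = 1.14 × 2.904 × 10^5 = 3.311 × 10^5 m
     = 331.1 km

D_f ≈ 331 km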